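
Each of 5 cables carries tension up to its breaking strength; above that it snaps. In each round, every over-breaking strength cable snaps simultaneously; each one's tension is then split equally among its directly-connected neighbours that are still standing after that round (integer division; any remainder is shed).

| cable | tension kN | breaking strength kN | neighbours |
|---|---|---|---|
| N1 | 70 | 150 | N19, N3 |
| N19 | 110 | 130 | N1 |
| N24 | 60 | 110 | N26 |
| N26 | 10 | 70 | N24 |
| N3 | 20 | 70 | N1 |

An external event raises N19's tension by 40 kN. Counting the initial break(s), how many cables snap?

Round 1 — N19 at 150 > 130. N19 snaps.
  N19 sheds 150 kN to N1: 150 each.
    N1: 70+150 = 220 > 150
Round 2 — N1 snaps.
  N1 sheds 220 kN to N3: 220 each.
    N3: 20+220 = 240 > 70
Round 3 — N3 snaps.
  N3 sheds 240 kN: no online neighbours, lost.
No further breaks.

3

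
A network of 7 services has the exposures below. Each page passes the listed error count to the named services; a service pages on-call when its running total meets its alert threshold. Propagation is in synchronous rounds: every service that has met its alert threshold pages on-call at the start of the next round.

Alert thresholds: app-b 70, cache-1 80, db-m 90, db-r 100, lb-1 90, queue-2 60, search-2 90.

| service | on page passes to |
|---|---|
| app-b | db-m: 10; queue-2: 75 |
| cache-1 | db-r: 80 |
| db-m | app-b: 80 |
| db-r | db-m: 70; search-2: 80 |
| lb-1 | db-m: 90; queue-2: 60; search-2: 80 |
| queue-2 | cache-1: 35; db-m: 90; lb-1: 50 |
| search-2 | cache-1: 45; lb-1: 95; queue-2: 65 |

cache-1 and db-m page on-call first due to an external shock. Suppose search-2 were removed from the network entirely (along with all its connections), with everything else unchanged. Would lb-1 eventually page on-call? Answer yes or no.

With search-2 removed:
Round 1 — cache-1, db-m page on-call (initial).
  app-b: +80 → 80 ≥ 70
  db-r: +80 → 80 < 100
Round 2 — app-b pages on-call.
  queue-2: +75 → 75 ≥ 60
Round 3 — queue-2 pages on-call.
  lb-1: +50 → 50 < 90
No further pages.

no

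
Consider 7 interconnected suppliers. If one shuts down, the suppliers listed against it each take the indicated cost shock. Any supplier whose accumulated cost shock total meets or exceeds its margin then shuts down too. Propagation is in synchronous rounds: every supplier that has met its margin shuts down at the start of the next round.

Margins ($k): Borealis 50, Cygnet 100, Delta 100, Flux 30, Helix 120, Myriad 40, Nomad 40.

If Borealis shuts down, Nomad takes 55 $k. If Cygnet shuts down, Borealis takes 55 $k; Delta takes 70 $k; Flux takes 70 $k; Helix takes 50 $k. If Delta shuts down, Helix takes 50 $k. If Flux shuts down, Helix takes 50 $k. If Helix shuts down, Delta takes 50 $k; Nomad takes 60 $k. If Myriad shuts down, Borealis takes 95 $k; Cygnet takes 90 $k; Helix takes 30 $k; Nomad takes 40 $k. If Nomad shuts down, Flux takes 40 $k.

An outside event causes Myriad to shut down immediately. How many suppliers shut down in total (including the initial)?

Round 1 — Myriad shuts down (initial).
  Borealis: +95 → 95 ≥ 50
  Cygnet: +90 → 90 < 100
  Helix: +30 → 30 < 120
  Nomad: +40 → 40 ≥ 40
Round 2 — Borealis, Nomad shut down.
  Flux: +40 → 40 ≥ 30
Round 3 — Flux shuts down.
  Helix: +50 → 80 < 120
No further shutdowns.

4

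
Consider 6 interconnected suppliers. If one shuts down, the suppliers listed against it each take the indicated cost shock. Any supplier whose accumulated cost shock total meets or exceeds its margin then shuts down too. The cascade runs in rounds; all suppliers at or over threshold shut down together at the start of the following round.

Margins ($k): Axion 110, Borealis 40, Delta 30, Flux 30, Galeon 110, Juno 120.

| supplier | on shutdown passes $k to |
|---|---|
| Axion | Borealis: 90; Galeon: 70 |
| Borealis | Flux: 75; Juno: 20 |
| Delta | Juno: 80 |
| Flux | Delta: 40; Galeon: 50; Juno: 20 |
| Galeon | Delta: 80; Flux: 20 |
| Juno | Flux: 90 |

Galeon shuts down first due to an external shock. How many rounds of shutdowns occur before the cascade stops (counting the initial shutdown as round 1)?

Round 1 — Galeon shuts down (initial).
  Delta: +80 → 80 ≥ 30
  Flux: +20 → 20 < 30
Round 2 — Delta shuts down.
  Juno: +80 → 80 < 120
No further shutdowns.

2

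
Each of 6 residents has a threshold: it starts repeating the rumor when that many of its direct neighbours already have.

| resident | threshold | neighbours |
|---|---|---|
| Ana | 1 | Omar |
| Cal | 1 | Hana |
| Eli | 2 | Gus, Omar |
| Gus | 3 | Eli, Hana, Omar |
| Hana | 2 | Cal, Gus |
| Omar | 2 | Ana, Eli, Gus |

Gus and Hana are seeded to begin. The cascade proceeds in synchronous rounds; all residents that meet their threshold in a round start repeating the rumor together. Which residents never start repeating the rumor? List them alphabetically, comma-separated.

Round 1 — Gus, Hana start repeating the rumor (initial).
Round 2 — checking thresholds:
  Cal: 1 of 1 neighbours ≥ 1, starts repeating the rumor.
  Eli: 1 of 2 neighbours < 2, below threshold.
  Omar: 1 of 3 neighbours < 2, below threshold.
Round 3 — no new spreads; cascade stops.

Ana, Eli, Omar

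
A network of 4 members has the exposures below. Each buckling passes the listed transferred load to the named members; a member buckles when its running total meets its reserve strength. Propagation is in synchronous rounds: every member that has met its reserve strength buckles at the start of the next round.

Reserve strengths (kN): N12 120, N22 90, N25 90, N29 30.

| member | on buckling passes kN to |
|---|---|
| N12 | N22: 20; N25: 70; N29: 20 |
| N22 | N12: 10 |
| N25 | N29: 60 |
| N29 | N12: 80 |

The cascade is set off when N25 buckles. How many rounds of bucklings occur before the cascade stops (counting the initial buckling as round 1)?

Round 1 — N25 buckles (initial).
  N29: +60 → 60 ≥ 30
Round 2 — N29 buckles.
  N12: +80 → 80 < 120
No further bucklings.

2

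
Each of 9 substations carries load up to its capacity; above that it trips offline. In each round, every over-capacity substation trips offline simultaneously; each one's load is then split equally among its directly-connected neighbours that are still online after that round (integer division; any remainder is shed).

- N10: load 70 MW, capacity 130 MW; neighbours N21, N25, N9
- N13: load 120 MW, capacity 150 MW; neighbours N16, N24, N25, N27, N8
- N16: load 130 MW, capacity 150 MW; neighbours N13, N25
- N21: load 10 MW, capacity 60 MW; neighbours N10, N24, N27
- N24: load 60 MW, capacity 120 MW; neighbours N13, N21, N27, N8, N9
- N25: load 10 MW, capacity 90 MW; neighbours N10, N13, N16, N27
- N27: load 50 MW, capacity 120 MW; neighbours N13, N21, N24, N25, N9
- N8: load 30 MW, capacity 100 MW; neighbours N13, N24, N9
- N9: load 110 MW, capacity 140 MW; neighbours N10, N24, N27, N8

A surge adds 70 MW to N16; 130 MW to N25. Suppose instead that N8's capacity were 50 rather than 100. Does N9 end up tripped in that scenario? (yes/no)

yes

With N8's capacity at 50:
Round 1 — N16 at 200 > 150; N25 at 140 > 90. N16, N25 trip offline.
  N16 sheds 200 MW to N13: 200 each.
    N13: 120+200 = 320 > 150
  N25 sheds 140 MW to N10, N13, N27: 46 each (2 lost).
    N10: 70+46 = 116 ≤ 130
    N13: 320+46 = 366 > 150
    N27: 50+46 = 96 ≤ 120
Round 2 — N13 trips offline.
  N13 sheds 366 MW to N24, N27, N8: 122 each.
    N24: 60+122 = 182 > 120
    N27: 96+122 = 218 > 120
    N8: 30+122 = 152 > 50
Round 3 — N24, N27, N8 trip offline.
  N24 sheds 182 MW to N21, N9: 91 each.
    N21: 10+91 = 101 > 60
    N9: 110+91 = 201 > 140
  N27 sheds 218 MW to N21, N9: 109 each.
    N21: 101+109 = 210 > 60
    N9: 201+109 = 310 > 140
  N8 sheds 152 MW to N9: 152 each.
    N9: 310+152 = 462 > 140
Round 4 — N21, N9 trip offline.
  N21 sheds 210 MW to N10: 210 each.
    N10: 116+210 = 326 > 130
  N9 sheds 462 MW to N10: 462 each.
    N10: 326+462 = 788 > 130
Round 5 — N10 trips offline.
  N10 sheds 788 MW: no online neighbours, lost.
No further trips.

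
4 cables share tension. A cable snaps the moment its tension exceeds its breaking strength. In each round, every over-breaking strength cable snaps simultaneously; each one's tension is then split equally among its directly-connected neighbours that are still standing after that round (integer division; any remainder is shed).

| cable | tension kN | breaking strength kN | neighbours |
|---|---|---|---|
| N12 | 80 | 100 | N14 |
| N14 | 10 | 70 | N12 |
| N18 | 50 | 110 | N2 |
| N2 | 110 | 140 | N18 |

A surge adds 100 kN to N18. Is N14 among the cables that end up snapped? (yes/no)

Round 1 — N18 at 150 > 110. N18 snaps.
  N18 sheds 150 kN to N2: 150 each.
    N2: 110+150 = 260 > 140
Round 2 — N2 snaps.
  N2 sheds 260 kN: no online neighbours, lost.
No further breaks.

no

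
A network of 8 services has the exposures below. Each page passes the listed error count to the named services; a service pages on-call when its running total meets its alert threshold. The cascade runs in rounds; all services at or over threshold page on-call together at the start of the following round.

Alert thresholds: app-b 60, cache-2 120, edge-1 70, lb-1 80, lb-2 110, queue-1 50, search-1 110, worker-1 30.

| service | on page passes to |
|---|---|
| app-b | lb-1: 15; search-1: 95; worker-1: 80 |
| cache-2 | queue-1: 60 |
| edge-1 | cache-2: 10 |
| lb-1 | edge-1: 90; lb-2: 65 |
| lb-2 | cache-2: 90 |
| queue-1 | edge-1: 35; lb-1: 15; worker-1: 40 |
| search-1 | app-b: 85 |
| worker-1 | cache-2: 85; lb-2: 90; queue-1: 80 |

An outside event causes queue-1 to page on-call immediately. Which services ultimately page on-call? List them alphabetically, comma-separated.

queue-1, worker-1

Round 1 — queue-1 pages on-call (initial).
  edge-1: +35 → 35 < 70
  lb-1: +15 → 15 < 80
  worker-1: +40 → 40 ≥ 30
Round 2 — worker-1 pages on-call.
  cache-2: +85 → 85 < 120
  lb-2: +90 → 90 < 110
No further pages.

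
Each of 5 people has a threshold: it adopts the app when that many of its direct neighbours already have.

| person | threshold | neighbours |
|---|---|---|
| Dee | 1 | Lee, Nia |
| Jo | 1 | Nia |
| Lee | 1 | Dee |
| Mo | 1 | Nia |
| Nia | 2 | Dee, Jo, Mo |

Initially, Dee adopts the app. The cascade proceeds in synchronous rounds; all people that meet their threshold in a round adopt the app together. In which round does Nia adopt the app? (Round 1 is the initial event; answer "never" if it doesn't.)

Round 1 — Dee adopts the app (initial).
Round 2 — checking thresholds:
  Lee: 1 of 1 neighbours ≥ 1, adopts the app.
  Nia: 1 of 3 neighbours < 2, below threshold.
Round 3 — no new adoptions; cascade stops.

never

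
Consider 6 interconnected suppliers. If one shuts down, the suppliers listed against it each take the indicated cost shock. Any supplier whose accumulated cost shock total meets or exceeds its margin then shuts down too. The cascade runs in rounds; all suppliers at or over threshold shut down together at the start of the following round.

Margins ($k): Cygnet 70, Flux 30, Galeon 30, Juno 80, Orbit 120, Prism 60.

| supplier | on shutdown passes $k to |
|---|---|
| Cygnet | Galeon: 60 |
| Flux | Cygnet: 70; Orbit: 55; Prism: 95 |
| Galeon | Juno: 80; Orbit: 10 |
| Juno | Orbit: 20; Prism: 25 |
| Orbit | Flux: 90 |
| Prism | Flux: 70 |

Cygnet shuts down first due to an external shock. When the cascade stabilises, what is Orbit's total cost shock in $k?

Round 1 — Cygnet shuts down (initial).
  Galeon: +60 → 60 ≥ 30
Round 2 — Galeon shuts down.
  Juno: +80 → 80 ≥ 80
  Orbit: +10 → 10 < 120
Round 3 — Juno shuts down.
  Orbit: +20 → 30 < 120
  Prism: +25 → 25 < 60
No further shutdowns.

30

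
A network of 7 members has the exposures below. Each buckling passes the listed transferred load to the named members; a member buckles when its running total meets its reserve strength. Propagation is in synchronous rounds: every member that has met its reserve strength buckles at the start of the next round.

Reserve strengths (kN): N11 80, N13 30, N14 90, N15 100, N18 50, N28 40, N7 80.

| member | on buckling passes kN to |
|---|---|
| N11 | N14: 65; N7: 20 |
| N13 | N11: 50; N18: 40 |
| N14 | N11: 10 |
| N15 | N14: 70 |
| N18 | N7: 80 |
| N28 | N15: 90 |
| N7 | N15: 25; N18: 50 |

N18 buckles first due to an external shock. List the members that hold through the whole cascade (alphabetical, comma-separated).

N11, N13, N14, N15, N28

Round 1 — N18 buckles (initial).
  N7: +80 → 80 ≥ 80
Round 2 — N7 buckles.
  N15: +25 → 25 < 100
No further bucklings.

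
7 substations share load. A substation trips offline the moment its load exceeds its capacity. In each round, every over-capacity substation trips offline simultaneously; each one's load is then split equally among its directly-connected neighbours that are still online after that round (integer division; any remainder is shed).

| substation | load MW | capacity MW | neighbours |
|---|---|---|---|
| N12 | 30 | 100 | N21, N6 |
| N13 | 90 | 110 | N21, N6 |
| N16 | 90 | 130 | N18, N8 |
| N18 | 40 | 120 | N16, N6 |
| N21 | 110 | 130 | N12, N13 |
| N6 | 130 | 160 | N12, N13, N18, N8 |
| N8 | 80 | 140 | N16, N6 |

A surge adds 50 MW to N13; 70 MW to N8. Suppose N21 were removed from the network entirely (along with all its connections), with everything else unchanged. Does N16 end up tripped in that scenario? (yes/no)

yes

With N21 removed:
Round 1 — N13 at 140 > 110; N8 at 150 > 140. N13, N8 trip offline.
  N13 sheds 140 MW to N6: 140 each.
    N6: 130+140 = 270 > 160
  N8 sheds 150 MW to N16, N6: 75 each.
    N16: 90+75 = 165 > 130
    N6: 270+75 = 345 > 160
Round 2 — N16, N6 trip offline.
  N16 sheds 165 MW to N18: 165 each.
    N18: 40+165 = 205 > 120
  N6 sheds 345 MW to N12, N18: 172 each (1 lost).
    N12: 30+172 = 202 > 100
    N18: 205+172 = 377 > 120
Round 3 — N12, N18 trip offline.
  N12 sheds 202 MW: no online neighbours, lost.
  N18 sheds 377 MW: no online neighbours, lost.
No further trips.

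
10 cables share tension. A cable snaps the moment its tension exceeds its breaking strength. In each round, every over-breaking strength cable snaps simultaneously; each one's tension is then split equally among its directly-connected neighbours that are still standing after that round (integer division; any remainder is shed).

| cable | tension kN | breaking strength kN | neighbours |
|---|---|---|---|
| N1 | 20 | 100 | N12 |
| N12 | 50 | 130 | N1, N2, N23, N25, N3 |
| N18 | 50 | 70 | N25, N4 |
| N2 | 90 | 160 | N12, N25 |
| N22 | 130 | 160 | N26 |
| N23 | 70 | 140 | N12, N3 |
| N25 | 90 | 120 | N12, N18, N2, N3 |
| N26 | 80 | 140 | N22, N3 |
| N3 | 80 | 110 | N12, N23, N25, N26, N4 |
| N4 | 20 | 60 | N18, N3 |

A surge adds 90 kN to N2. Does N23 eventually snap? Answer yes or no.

Round 1 — N2 at 180 > 160. N2 snaps.
  N2 sheds 180 kN to N12, N25: 90 each.
    N12: 50+90 = 140 > 130
    N25: 90+90 = 180 > 120
Round 2 — N12, N25 snap.
  N12 sheds 140 kN to N1, N23, N3: 46 each (2 lost).
    N1: 20+46 = 66 ≤ 100
    N23: 70+46 = 116 ≤ 140
    N3: 80+46 = 126 > 110
  N25 sheds 180 kN to N18, N3: 90 each.
    N18: 50+90 = 140 > 70
    N3: 126+90 = 216 > 110
Round 3 — N18, N3 snap.
  N18 sheds 140 kN to N4: 140 each.
    N4: 20+140 = 160 > 60
  N3 sheds 216 kN to N23, N26, N4: 72 each.
    N23: 116+72 = 188 > 140
    N26: 80+72 = 152 > 140
    N4: 160+72 = 232 > 60
Round 4 — N23, N26, N4 snap.
  N23 sheds 188 kN: no online neighbours, lost.
  N26 sheds 152 kN to N22: 152 each.
    N22: 130+152 = 282 > 160
  N4 sheds 232 kN: no online neighbours, lost.
Round 5 — N22 snaps.
  N22 sheds 282 kN: no online neighbours, lost.
No further breaks.

yes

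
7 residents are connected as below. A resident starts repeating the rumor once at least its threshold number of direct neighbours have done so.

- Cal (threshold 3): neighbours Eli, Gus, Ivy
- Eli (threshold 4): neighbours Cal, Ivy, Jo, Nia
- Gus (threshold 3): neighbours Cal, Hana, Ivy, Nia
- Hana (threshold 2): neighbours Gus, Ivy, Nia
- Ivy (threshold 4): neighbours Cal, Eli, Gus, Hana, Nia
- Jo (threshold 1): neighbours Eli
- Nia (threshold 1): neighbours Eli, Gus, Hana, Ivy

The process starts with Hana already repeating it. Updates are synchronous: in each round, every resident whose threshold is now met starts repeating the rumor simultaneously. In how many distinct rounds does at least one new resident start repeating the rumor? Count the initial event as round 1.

2

Round 1 — Hana starts repeating the rumor (initial).
Round 2 — checking thresholds:
  Gus: 1 of 4 neighbours < 3, below threshold.
  Ivy: 1 of 5 neighbours < 4, below threshold.
  Nia: 1 of 4 neighbours ≥ 1, starts repeating the rumor.
Round 3 — no new spreads; cascade stops.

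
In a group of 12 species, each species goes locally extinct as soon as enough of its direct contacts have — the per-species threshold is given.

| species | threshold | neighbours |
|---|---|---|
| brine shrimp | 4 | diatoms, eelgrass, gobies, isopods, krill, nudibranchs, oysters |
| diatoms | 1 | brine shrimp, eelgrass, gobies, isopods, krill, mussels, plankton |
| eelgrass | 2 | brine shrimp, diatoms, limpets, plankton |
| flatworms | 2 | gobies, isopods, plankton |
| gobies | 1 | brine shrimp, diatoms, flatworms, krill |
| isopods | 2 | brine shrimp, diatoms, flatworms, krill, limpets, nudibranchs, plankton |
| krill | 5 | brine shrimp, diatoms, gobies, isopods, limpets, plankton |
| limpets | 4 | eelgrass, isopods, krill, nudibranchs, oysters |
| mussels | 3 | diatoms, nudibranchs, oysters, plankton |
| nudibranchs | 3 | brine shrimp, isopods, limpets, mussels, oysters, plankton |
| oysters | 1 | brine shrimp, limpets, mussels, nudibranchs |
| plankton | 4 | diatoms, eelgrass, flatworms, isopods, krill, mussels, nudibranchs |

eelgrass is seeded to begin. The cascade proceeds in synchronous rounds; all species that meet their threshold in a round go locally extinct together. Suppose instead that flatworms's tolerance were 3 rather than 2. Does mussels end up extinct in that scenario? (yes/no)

With flatworms's tolerance at 3:
Round 1 — eelgrass goes locally extinct (initial).
Round 2 — checking thresholds:
  brine shrimp: 1 of 7 neighbours < 4, below threshold.
  diatoms: 1 of 7 neighbours ≥ 1, goes locally extinct.
  limpets: 1 of 5 neighbours < 4, below threshold.
  plankton: 1 of 7 neighbours < 4, below threshold.
Round 3 — checking thresholds:
  brine shrimp: 2 of 7 neighbours < 4, below threshold.
  gobies: 1 of 4 neighbours ≥ 1, goes locally extinct.
  isopods: 1 of 7 neighbours < 2, below threshold.
  krill: 1 of 6 neighbours < 5, below threshold.
  limpets: 1 of 5 neighbours < 4, below threshold.
  mussels: 1 of 4 neighbours < 3, below threshold.
  plankton: 2 of 7 neighbours < 4, below threshold.
Round 4 — no new extinctions; cascade stops.

no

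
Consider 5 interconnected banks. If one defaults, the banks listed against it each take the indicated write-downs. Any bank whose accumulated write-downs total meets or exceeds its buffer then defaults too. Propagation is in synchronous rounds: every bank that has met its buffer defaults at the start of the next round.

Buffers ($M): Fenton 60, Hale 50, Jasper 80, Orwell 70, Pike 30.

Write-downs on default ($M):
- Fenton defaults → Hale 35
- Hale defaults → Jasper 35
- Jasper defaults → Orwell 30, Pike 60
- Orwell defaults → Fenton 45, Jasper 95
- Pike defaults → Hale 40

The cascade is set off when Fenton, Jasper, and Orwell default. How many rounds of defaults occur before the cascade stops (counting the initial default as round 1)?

3

Round 1 — Fenton, Jasper, Orwell default (initial).
  Hale: +35 → 35 < 50
  Pike: +60 → 60 ≥ 30
Round 2 — Pike defaults.
  Hale: +40 → 75 ≥ 50
Round 3 — Hale defaults.
No further defaults.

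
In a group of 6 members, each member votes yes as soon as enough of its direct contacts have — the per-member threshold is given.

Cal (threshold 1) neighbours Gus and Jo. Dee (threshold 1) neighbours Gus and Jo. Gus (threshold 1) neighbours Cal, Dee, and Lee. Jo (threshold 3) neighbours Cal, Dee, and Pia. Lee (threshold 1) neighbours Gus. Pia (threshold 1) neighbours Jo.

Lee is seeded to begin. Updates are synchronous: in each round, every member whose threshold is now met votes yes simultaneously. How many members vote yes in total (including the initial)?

Round 1 — Lee votes yes (initial).
Round 2 — checking thresholds:
  Gus: 1 of 3 neighbours ≥ 1, votes yes.
Round 3 — checking thresholds:
  Cal: 1 of 2 neighbours ≥ 1, votes yes.
  Dee: 1 of 2 neighbours ≥ 1, votes yes.
Round 4 — no new yes votes; cascade stops.

4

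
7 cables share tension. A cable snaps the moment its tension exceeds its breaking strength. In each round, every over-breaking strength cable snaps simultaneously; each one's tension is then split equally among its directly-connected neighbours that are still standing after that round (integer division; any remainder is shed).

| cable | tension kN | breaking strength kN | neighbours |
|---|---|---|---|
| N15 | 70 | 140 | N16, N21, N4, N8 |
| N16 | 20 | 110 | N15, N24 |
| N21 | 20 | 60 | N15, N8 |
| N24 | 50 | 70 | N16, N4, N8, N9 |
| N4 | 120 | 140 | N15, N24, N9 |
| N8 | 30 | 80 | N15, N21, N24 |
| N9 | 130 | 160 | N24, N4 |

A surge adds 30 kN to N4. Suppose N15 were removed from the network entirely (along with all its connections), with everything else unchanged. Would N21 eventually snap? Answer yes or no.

yes

With N15 removed:
Round 1 — N4 at 150 > 140. N4 snaps.
  N4 sheds 150 kN to N24, N9: 75 each.
    N24: 50+75 = 125 > 70
    N9: 130+75 = 205 > 160
Round 2 — N24, N9 snap.
  N24 sheds 125 kN to N16, N8: 62 each (1 lost).
    N16: 20+62 = 82 ≤ 110
    N8: 30+62 = 92 > 80
  N9 sheds 205 kN: no online neighbours, lost.
Round 3 — N8 snaps.
  N8 sheds 92 kN to N21: 92 each.
    N21: 20+92 = 112 > 60
Round 4 — N21 snaps.
  N21 sheds 112 kN: no online neighbours, lost.
No further breaks.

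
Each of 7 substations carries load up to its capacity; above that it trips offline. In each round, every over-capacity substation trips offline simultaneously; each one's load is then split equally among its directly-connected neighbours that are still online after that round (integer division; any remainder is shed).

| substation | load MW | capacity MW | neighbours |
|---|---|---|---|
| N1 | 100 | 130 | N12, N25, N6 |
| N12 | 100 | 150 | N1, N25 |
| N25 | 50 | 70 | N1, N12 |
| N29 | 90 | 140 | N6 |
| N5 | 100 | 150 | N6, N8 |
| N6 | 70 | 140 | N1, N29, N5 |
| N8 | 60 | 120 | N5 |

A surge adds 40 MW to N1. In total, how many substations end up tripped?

Round 1 — N1 at 140 > 130. N1 trips offline.
  N1 sheds 140 MW to N12, N25, N6: 46 each (2 lost).
    N12: 100+46 = 146 ≤ 150
    N25: 50+46 = 96 > 70
    N6: 70+46 = 116 ≤ 140
Round 2 — N25 trips offline.
  N25 sheds 96 MW to N12: 96 each.
    N12: 146+96 = 242 > 150
Round 3 — N12 trips offline.
  N12 sheds 242 MW: no online neighbours, lost.
No further trips.

3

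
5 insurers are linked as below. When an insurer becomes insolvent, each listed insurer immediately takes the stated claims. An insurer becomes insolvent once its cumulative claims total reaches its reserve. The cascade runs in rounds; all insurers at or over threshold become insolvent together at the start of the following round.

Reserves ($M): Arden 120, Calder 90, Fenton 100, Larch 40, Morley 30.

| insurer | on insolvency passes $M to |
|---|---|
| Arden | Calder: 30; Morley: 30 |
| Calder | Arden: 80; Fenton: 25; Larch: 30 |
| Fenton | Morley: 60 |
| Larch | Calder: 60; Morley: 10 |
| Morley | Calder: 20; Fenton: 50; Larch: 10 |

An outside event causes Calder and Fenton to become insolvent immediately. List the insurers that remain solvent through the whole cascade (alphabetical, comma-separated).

Round 1 — Calder, Fenton become insolvent (initial).
  Arden: +80 → 80 < 120
  Larch: +30 → 30 < 40
  Morley: +60 → 60 ≥ 30
Round 2 — Morley becomes insolvent.
  Larch: +10 → 40 ≥ 40
Round 3 — Larch becomes insolvent.
No further insolvencies.

Arden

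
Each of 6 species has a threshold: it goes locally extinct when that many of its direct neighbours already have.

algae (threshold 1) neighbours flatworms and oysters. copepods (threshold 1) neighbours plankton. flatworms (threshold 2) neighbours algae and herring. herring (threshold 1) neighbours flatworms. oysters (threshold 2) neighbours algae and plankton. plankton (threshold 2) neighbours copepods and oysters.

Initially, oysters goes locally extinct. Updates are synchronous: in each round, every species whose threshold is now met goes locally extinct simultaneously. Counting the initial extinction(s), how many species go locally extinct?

2

Round 1 — oysters goes locally extinct (initial).
Round 2 — checking thresholds:
  algae: 1 of 2 neighbours ≥ 1, goes locally extinct.
  plankton: 1 of 2 neighbours < 2, not yet.
Round 3 — no new extinctions; cascade stops.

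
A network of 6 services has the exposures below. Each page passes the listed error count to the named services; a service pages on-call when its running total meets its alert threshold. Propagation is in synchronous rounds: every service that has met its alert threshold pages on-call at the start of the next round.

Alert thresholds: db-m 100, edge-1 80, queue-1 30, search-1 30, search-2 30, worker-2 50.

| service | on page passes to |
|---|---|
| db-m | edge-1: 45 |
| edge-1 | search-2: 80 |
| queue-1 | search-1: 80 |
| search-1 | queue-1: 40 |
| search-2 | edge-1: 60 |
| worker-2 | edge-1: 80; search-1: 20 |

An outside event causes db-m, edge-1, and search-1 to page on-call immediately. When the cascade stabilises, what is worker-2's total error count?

0

Round 1 — db-m, edge-1, search-1 page on-call (initial).
  queue-1: +40 → 40 ≥ 30
  search-2: +80 → 80 ≥ 30
Round 2 — queue-1, search-2 page on-call.
No further pages.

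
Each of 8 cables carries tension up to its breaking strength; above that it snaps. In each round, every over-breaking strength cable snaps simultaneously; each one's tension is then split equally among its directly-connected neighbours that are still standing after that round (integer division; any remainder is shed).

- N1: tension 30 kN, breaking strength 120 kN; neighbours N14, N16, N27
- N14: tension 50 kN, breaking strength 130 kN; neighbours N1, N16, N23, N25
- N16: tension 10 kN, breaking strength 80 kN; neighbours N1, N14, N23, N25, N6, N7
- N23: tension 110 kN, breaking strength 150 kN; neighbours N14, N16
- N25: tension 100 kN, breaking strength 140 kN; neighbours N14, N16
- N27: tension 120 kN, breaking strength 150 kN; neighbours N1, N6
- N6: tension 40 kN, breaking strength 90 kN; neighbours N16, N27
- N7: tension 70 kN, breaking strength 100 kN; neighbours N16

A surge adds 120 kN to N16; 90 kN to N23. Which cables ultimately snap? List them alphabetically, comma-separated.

N1, N14, N16, N23, N25, N27, N6

Round 1 — N16 at 130 > 80; N23 at 200 > 150. N16, N23 snap.
  N16 sheds 130 kN to N1, N14, N25, N6, N7: 26 each.
    N1: 30+26 = 56 ≤ 120
    N14: 50+26 = 76 ≤ 130
    N25: 100+26 = 126 ≤ 140
    N6: 40+26 = 66 ≤ 90
    N7: 70+26 = 96 ≤ 100
  N23 sheds 200 kN to N14: 200 each.
    N14: 76+200 = 276 > 130
Round 2 — N14 snaps.
  N14 sheds 276 kN to N1, N25: 138 each.
    N1: 56+138 = 194 > 120
    N25: 126+138 = 264 > 140
Round 3 — N1, N25 snap.
  N1 sheds 194 kN to N27: 194 each.
    N27: 120+194 = 314 > 150
  N25 sheds 264 kN: no online neighbours, lost.
Round 4 — N27 snaps.
  N27 sheds 314 kN to N6: 314 each.
    N6: 66+314 = 380 > 90
Round 5 — N6 snaps.
  N6 sheds 380 kN: no online neighbours, lost.
No further breaks.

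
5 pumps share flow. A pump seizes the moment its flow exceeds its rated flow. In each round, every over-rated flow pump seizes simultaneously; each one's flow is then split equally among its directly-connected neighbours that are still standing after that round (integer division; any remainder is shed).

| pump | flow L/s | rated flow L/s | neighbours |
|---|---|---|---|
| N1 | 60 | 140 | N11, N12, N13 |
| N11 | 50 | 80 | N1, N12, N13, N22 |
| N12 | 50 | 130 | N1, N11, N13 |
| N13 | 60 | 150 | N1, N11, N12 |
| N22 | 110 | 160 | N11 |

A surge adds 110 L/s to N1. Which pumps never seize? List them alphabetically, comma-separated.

Round 1 — N1 at 170 > 140. N1 seizes.
  N1 sheds 170 L/s to N11, N12, N13: 56 each (2 lost).
    N11: 50+56 = 106 > 80
    N12: 50+56 = 106 ≤ 130
    N13: 60+56 = 116 ≤ 150
Round 2 — N11 seizes.
  N11 sheds 106 L/s to N12, N13, N22: 35 each (1 lost).
    N12: 106+35 = 141 > 130
    N13: 116+35 = 151 > 150
    N22: 110+35 = 145 ≤ 160
Round 3 — N12, N13 seize.
  N12 sheds 141 L/s: no online neighbours, lost.
  N13 sheds 151 L/s: no online neighbours, lost.
No further seizures.

N22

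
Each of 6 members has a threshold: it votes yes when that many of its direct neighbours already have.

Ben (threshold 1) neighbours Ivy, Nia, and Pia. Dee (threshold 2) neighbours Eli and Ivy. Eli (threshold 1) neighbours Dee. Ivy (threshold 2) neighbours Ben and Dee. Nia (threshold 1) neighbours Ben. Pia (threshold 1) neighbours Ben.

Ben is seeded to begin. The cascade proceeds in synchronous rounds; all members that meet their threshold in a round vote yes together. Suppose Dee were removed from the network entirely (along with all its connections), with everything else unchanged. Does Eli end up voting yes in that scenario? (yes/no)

no

With Dee removed:
Round 1 — Ben votes yes (initial).
Round 2 — checking thresholds:
  Ivy: 1 of 1 neighbours < 2, not yet.
  Nia: 1 of 1 neighbours ≥ 1, votes yes.
  Pia: 1 of 1 neighbours ≥ 1, votes yes.
Round 3 — no new yes votes; cascade stops.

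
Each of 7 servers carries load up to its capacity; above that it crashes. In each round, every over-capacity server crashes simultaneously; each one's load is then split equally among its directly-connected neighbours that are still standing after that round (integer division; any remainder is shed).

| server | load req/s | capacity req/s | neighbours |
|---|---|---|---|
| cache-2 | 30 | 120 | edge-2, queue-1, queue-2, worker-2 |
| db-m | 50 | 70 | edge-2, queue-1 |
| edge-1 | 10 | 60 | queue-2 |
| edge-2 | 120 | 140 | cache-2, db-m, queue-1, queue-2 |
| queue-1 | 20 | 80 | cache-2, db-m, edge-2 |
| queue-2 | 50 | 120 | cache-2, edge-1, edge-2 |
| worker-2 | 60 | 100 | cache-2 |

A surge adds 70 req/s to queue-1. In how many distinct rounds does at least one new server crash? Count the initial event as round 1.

Round 1 — queue-1 at 90 > 80. queue-1 crashes.
  queue-1 sheds 90 req/s to cache-2, db-m, edge-2: 30 each.
    cache-2: 30+30 = 60 ≤ 120
    db-m: 50+30 = 80 > 70
    edge-2: 120+30 = 150 > 140
Round 2 — db-m, edge-2 crash.
  db-m sheds 80 req/s: no online neighbours, lost.
  edge-2 sheds 150 req/s to cache-2, queue-2: 75 each.
    cache-2: 60+75 = 135 > 120
    queue-2: 50+75 = 125 > 120
Round 3 — cache-2, queue-2 crash.
  cache-2 sheds 135 req/s to worker-2: 135 each.
    worker-2: 60+135 = 195 > 100
  queue-2 sheds 125 req/s to edge-1: 125 each.
    edge-1: 10+125 = 135 > 60
Round 4 — edge-1, worker-2 crash.
  edge-1 sheds 135 req/s: no online neighbours, lost.
  worker-2 sheds 195 req/s: no online neighbours, lost.
No further crashes.

4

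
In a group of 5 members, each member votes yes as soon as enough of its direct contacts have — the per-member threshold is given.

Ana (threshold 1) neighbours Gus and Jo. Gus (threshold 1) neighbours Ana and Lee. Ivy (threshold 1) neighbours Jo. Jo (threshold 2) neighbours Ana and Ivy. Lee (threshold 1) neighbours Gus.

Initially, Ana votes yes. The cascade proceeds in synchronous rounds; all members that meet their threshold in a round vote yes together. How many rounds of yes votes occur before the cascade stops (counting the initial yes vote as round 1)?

3

Round 1 — Ana votes yes (initial).
Round 2 — checking thresholds:
  Gus: 1 of 2 neighbours ≥ 1, votes yes.
  Jo: 1 of 2 neighbours < 2, below threshold.
Round 3 — checking thresholds:
  Jo: 1 of 2 neighbours < 2, below threshold.
  Lee: 1 of 1 neighbours ≥ 1, votes yes.
Round 4 — no new yes votes; cascade stops.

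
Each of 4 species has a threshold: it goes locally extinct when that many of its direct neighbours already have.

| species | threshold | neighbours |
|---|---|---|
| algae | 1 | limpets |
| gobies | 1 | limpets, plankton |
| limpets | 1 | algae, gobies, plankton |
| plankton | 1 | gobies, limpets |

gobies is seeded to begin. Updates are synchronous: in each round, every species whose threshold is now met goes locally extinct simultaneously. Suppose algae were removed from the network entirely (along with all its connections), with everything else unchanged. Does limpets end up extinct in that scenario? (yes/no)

yes

With algae removed:
Round 1 — gobies goes locally extinct (initial).
Round 2 — checking thresholds:
  limpets: 1 of 2 neighbours ≥ 1, goes locally extinct.
  plankton: 1 of 2 neighbours ≥ 1, goes locally extinct.
Round 3 — no new extinctions; cascade stops.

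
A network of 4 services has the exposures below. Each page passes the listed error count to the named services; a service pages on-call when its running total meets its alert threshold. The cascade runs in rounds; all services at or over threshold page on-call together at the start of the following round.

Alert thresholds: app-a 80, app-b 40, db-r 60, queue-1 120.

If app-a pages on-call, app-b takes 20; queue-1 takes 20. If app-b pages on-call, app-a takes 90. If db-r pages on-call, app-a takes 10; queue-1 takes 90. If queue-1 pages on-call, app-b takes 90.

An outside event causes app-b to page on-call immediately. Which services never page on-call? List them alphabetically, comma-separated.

db-r, queue-1

Round 1 — app-b pages on-call (initial).
  app-a: +90 → 90 ≥ 80
Round 2 — app-a pages on-call.
  queue-1: +20 → 20 < 120
No further pages.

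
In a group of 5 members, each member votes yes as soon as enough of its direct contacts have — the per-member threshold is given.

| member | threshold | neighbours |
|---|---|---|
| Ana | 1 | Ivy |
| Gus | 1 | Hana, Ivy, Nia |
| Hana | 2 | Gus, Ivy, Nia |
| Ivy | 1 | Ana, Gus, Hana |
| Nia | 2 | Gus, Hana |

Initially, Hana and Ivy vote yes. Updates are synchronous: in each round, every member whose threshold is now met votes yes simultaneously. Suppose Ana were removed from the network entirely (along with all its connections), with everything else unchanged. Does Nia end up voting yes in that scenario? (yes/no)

yes

With Ana removed:
Round 1 — Hana, Ivy vote yes (initial).
Round 2 — checking thresholds:
  Gus: 2 of 3 neighbours ≥ 1, votes yes.
  Nia: 1 of 2 neighbours < 2, not yet.
Round 3 — checking thresholds:
  Nia: 2 of 2 neighbours ≥ 2, votes yes.
Round 4 — no new yes votes; cascade stops.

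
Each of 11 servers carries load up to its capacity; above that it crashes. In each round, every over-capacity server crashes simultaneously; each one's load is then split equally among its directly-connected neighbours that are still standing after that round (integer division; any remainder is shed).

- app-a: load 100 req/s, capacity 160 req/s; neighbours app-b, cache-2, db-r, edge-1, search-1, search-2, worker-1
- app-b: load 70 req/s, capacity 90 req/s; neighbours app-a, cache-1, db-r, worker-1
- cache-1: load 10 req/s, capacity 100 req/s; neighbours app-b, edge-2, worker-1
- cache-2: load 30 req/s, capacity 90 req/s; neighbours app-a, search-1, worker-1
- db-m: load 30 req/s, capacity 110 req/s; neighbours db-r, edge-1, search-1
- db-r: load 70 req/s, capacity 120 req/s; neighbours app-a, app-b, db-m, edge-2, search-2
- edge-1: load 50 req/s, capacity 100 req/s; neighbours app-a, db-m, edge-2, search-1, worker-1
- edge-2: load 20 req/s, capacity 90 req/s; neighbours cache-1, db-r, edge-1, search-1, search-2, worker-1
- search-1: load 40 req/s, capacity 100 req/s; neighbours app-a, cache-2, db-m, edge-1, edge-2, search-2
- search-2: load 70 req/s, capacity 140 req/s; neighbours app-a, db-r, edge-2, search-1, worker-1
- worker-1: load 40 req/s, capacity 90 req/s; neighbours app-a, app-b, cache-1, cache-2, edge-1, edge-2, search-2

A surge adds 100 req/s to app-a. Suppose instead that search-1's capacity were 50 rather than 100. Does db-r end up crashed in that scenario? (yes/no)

yes

With search-1's capacity at 50:
Round 1 — app-a at 200 > 160. app-a crashes.
  app-a sheds 200 req/s to app-b, cache-2, db-r, edge-1, search-1, search-2, worker-1: 28 each (4 lost).
    app-b: 70+28 = 98 > 90
    cache-2: 30+28 = 58 ≤ 90
    db-r: 70+28 = 98 ≤ 120
    edge-1: 50+28 = 78 ≤ 100
    search-1: 40+28 = 68 > 50
    search-2: 70+28 = 98 ≤ 140
    worker-1: 40+28 = 68 ≤ 90
Round 2 — app-b, search-1 crash.
  app-b sheds 98 req/s to cache-1, db-r, worker-1: 32 each (2 lost).
    cache-1: 10+32 = 42 ≤ 100
    db-r: 98+32 = 130 > 120
    worker-1: 68+32 = 100 > 90
  search-1 sheds 68 req/s to cache-2, db-m, edge-1, edge-2, search-2: 13 each (3 lost).
    cache-2: 58+13 = 71 ≤ 90
    db-m: 30+13 = 43 ≤ 110
    edge-1: 78+13 = 91 ≤ 100
    edge-2: 20+13 = 33 ≤ 90
    search-2: 98+13 = 111 ≤ 140
Round 3 — db-r, worker-1 crash.
  db-r sheds 130 req/s to db-m, edge-2, search-2: 43 each (1 lost).
    db-m: 43+43 = 86 ≤ 110
    edge-2: 33+43 = 76 ≤ 90
    search-2: 111+43 = 154 > 140
  worker-1 sheds 100 req/s to cache-1, cache-2, edge-1, edge-2, search-2: 20 each.
    cache-1: 42+20 = 62 ≤ 100
    cache-2: 71+20 = 91 > 90
    edge-1: 91+20 = 111 > 100
    edge-2: 76+20 = 96 > 90
    search-2: 154+20 = 174 > 140
Round 4 — cache-2, edge-1, edge-2, search-2 crash.
  cache-2 sheds 91 req/s: no online neighbours, lost.
  edge-1 sheds 111 req/s to db-m: 111 each.
    db-m: 86+111 = 197 > 110
  edge-2 sheds 96 req/s to cache-1: 96 each.
    cache-1: 62+96 = 158 > 100
  search-2 sheds 174 req/s: no online neighbours, lost.
Round 5 — cache-1, db-m crash.
  cache-1 sheds 158 req/s: no online neighbours, lost.
  db-m sheds 197 req/s: no online neighbours, lost.
No further crashes.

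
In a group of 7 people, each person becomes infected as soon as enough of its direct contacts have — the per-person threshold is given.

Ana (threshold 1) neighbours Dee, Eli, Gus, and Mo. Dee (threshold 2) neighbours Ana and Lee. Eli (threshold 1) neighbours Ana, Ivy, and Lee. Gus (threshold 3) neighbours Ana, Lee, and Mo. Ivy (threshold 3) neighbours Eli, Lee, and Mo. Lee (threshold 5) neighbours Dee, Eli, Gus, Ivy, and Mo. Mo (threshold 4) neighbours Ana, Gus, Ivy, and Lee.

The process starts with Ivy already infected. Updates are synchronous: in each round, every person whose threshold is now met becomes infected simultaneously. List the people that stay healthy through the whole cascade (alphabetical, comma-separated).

Round 1 — Ivy becomes infected (initial).
Round 2 — checking thresholds:
  Eli: 1 of 3 neighbours ≥ 1, becomes infected.
  Lee: 1 of 5 neighbours < 5, not yet.
  Mo: 1 of 4 neighbours < 4, not yet.
Round 3 — checking thresholds:
  Ana: 1 of 4 neighbours ≥ 1, becomes infected.
  Lee: 2 of 5 neighbours < 5, not yet.
  Mo: 1 of 4 neighbours < 4, not yet.
Round 4 — no new infections; cascade stops.

Dee, Gus, Lee, Mo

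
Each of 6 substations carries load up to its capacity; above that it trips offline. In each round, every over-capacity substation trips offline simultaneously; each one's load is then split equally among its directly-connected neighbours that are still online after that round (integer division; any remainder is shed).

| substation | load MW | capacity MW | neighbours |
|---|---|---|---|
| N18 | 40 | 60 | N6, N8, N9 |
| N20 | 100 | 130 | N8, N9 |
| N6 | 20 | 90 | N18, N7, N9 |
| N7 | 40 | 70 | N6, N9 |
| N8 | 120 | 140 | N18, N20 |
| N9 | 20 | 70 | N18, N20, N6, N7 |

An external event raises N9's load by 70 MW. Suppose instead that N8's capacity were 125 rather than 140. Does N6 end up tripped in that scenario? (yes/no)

no

With N8's capacity at 125:
Round 1 — N9 at 90 > 70. N9 trips offline.
  N9 sheds 90 MW to N18, N20, N6, N7: 22 each (2 lost).
    N18: 40+22 = 62 > 60
    N20: 100+22 = 122 ≤ 130
    N6: 20+22 = 42 ≤ 90
    N7: 40+22 = 62 ≤ 70
Round 2 — N18 trips offline.
  N18 sheds 62 MW to N6, N8: 31 each.
    N6: 42+31 = 73 ≤ 90
    N8: 120+31 = 151 > 125
Round 3 — N8 trips offline.
  N8 sheds 151 MW to N20: 151 each.
    N20: 122+151 = 273 > 130
Round 4 — N20 trips offline.
  N20 sheds 273 MW: no online neighbours, lost.
No further trips.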